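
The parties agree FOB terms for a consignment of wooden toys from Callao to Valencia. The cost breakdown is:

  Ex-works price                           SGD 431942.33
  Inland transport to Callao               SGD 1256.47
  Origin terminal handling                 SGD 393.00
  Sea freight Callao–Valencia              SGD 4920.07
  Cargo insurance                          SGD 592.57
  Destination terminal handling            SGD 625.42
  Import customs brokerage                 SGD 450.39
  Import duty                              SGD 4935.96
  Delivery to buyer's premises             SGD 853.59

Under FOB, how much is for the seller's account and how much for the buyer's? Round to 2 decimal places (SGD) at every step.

FOB: the seller bears costs until goods are on board at the origin port; the buyer bears freight, insurance and all costs thereafter.
Seller's account: goods 431942.33 + inland to port 1256.47 + origin terminal 393.00 = 433591.80
Buyer's account: freight 4920.07 + insurance 592.57 + destination terminal 625.42 + brokerage 450.39 + duty 4935.96 + delivery 853.59 = 12378.00

Seller: SGD 433591.80; buyer: SGD 12378.00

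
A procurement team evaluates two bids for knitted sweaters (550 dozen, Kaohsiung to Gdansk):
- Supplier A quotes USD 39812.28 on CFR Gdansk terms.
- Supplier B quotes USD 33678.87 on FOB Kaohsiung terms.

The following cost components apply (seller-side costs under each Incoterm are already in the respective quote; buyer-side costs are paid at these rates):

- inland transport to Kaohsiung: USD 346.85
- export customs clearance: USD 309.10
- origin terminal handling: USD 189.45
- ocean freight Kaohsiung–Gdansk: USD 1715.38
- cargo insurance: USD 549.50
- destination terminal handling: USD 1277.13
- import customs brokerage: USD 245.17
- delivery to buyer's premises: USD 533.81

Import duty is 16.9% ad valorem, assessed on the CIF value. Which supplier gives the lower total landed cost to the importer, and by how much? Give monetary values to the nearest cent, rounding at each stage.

Supplier B is cheaper by USD 5164.68

Supplier A (CFR):
CIF value = CFR price + insurance = 39812.28 + 549.50 = 40361.78
Import duty = 40361.78 × 16.9% = 6821.14
Buyer bears (A): 549.50 + 1277.13 + 245.17 + 533.81 = 2605.61
Landed cost (A) = invoice 39812.28 + 2605.61 + duty 6821.14 = 49239.03
Supplier B (FOB):
CIF value = FOB price + freight + insurance = 33678.87 + 1715.38 + 549.50 = 35943.75
Import duty = 35943.75 × 16.9% = 6074.49
Buyer bears (B): 1715.38 + 549.50 + 1277.13 + 245.17 + 533.81 = 4320.99
Landed cost (B) = invoice 33678.87 + 4320.99 + duty 6074.49 = 44074.35
Difference = |49239.03 − 44074.35| = 5164.68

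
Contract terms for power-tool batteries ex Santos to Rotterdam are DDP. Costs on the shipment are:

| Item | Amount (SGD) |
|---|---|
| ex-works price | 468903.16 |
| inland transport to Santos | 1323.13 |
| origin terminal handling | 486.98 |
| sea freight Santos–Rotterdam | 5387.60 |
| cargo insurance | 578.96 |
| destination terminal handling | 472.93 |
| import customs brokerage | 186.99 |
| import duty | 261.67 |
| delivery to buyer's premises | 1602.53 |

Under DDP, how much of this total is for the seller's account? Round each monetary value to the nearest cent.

Seller's account: SGD 479203.95

DDP: the seller bears all costs including import duty.
Seller's account: goods 468903.16 + inland to port 1323.13 + origin terminal 486.98 + freight 5387.60 + insurance 578.96 + destination terminal 472.93 + brokerage 186.99 + duty 261.67 + delivery 1602.53 = 479203.95
Buyer's account: 0.00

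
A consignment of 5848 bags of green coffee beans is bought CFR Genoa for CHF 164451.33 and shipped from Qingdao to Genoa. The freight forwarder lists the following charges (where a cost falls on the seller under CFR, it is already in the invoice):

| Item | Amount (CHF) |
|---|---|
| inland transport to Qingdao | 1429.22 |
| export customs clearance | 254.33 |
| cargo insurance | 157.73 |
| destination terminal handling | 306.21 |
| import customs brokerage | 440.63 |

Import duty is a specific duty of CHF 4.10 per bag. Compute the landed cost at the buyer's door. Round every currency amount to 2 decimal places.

Total landed cost: CHF 189332.70

CFR: the seller pays costs through ocean freight to the destination port, but not insurance.
Already in the invoice (seller's account under CFR): inland to port, export clearance — exclude.
CIF value = CFR price + insurance = 164451.33 + 157.73 = 164609.06
Import duty = 5848 × 4.10 = 23976.80
Buyer bears: insurance 157.73 + destination terminal 306.21 + brokerage 440.63 + duty 23976.80 = 24881.37
Landed cost = invoice 164451.33 + 24881.37 = 189332.70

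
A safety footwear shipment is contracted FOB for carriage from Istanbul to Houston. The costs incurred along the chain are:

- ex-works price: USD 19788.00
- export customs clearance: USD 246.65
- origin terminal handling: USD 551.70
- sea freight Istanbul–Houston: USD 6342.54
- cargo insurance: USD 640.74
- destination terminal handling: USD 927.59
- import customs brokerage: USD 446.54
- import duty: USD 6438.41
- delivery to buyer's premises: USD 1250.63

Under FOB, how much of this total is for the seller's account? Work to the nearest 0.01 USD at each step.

FOB: the seller bears costs until goods are on board at the origin port; the buyer bears freight, insurance and all costs thereafter.
Seller's account: goods 19788.00 + export clearance 246.65 + origin terminal 551.70 = 20586.35
Buyer's account: freight 6342.54 + insurance 640.74 + destination terminal 927.59 + brokerage 446.54 + duty 6438.41 + delivery 1250.63 = 16046.45

Seller's account: USD 20586.35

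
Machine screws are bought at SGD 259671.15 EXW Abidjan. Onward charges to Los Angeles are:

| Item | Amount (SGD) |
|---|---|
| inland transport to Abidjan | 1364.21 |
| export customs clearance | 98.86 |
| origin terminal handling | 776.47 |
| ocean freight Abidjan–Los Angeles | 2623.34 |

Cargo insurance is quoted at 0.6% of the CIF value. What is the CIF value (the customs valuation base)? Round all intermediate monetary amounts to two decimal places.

CIF value: SGD 266130.81

Let C be the CIF value. C = EXW price + pre-shipment costs + freight + 0.6% × C
C − 0.6% × C = 259671.15 + 1364.21 + 98.86 + 776.47 + 2623.34
0.994 × C = 264534.03
C = 264534.03 / 0.994 = 266130.81
Insurance premium = 0.6% × 266130.81 = 1596.78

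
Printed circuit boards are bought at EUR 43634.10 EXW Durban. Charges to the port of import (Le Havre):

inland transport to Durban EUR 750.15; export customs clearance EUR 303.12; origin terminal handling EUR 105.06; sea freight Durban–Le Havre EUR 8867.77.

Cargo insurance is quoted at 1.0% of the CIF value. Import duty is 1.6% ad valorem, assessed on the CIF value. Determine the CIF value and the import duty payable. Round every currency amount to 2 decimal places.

Let C be the CIF value. C = EXW price + pre-shipment costs + freight + 1.0% × C
C − 1.0% × C = 43634.10 + 750.15 + 303.12 + 105.06 + 8867.77
0.99 × C = 53660.20
C = 53660.20 / 0.99 = 54202.22
Insurance premium = 1.0% × 54202.22 = 542.02
Import duty = 54202.22 × 1.6% = 867.24

CIF value: EUR 54202.22; import duty: EUR 867.24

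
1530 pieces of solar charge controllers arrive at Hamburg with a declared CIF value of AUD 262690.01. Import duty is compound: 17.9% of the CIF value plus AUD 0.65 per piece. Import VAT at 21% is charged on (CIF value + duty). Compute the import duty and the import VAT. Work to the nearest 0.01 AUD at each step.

Ad valorem component: 262690.01 × 17.9% = 47021.51
Specific component: 1530 × 0.65 = 994.50
Import duty = 47021.51 + 994.50 = 48016.01
VAT base = CIF + duty = 262690.01 + 48016.01 = 310706.02
Import VAT = 310706.02 × 21% = 65248.26

Import duty: AUD 48016.01; import VAT: AUD 65248.26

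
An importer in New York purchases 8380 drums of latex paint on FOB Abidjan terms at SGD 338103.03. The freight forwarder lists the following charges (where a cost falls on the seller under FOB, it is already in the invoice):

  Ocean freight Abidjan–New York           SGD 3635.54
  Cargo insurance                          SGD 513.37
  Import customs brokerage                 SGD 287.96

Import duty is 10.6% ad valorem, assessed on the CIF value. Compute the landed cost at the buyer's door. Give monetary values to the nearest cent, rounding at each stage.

Total landed cost: SGD 378818.61

FOB: the seller bears costs until goods are on board at the origin port; the buyer bears freight, insurance and all costs thereafter.
CIF value = FOB price + freight + insurance = 338103.03 + 3635.54 + 513.37 = 342251.94
Import duty = 342251.94 × 10.6% = 36278.71
Buyer bears: freight 3635.54 + insurance 513.37 + brokerage 287.96 + duty 36278.71 = 40715.58
Landed cost = invoice 338103.03 + 40715.58 = 378818.61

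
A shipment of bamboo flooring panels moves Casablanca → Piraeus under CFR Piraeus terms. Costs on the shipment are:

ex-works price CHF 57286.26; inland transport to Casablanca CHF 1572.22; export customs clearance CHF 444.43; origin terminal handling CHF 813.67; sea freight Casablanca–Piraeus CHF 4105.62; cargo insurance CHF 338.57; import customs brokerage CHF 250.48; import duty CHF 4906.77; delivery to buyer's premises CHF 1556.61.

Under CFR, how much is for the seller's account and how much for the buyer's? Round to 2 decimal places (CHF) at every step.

Seller: CHF 64222.20; buyer: CHF 7052.43

CFR: the seller pays costs through ocean freight to the destination port, but not insurance.
Seller's account: goods 57286.26 + inland to port 1572.22 + export clearance 444.43 + origin terminal 813.67 + freight 4105.62 = 64222.20
Buyer's account: insurance 338.57 + brokerage 250.48 + duty 4906.77 + delivery 1556.61 = 7052.43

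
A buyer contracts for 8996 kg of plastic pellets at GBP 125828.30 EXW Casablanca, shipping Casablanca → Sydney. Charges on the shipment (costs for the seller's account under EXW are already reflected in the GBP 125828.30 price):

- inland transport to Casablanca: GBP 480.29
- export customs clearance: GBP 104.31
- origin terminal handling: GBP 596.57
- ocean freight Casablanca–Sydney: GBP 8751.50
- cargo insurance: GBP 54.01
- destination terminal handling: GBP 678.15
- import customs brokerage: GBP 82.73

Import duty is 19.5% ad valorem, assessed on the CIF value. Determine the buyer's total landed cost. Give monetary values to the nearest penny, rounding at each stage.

EXW: the seller makes goods available at their premises; the buyer bears all onward costs.
CIF value = EXW price + inland to port + export clearance + origin terminal + freight + insurance = 125828.30 + 480.29 + 104.31 + 596.57 + 8751.50 + 54.01 = 135814.98
Import duty = 135814.98 × 19.5% = 26483.92
Buyer bears: inland to port 480.29 + export clearance 104.31 + origin terminal 596.57 + freight 8751.50 + insurance 54.01 + destination terminal 678.15 + brokerage 82.73 + duty 26483.92 = 37231.48
Landed cost = invoice 125828.30 + 37231.48 = 163059.78

Total landed cost: GBP 163059.78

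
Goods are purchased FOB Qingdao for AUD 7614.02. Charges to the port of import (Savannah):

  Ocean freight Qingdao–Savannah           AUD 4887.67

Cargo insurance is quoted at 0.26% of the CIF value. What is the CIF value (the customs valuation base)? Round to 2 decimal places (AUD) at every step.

CIF value: AUD 12534.28

Let C be the CIF value. C = FOB price + freight + 0.26% × C
C − 0.26% × C = 7614.02 + 4887.67
0.9974 × C = 12501.69
C = 12501.69 / 0.9974 = 12534.28
Insurance premium = 0.26% × 12534.28 = 32.59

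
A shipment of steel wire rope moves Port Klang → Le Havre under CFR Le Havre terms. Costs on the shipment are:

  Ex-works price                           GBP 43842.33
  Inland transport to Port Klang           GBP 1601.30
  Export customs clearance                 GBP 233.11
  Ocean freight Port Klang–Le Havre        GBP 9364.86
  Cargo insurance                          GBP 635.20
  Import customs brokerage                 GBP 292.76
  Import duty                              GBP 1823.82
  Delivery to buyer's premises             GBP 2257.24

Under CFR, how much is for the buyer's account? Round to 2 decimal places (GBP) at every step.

CFR: the seller pays costs through ocean freight to the destination port, but not insurance.
Seller's account: goods 43842.33 + inland to port 1601.30 + export clearance 233.11 + freight 9364.86 = 55041.60
Buyer's account: insurance 635.20 + brokerage 292.76 + duty 1823.82 + delivery 2257.24 = 5009.02

Buyer's account: GBP 5009.02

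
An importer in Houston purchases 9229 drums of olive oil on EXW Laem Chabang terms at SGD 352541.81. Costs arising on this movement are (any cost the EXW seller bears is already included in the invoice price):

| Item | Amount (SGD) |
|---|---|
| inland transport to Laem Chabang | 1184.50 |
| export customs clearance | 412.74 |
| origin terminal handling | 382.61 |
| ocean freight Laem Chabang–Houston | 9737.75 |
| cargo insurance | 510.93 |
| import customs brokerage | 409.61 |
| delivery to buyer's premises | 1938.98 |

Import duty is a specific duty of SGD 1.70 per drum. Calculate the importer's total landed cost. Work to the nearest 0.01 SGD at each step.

Total landed cost: SGD 382808.23

EXW: the seller makes goods available at their premises; the buyer bears all onward costs.
CIF value = EXW price + inland to port + export clearance + origin terminal + freight + insurance = 352541.81 + 1184.50 + 412.74 + 382.61 + 9737.75 + 510.93 = 364770.34
Import duty = 9229 × 1.70 = 15689.30
Buyer bears: inland to port 1184.50 + export clearance 412.74 + origin terminal 382.61 + freight 9737.75 + insurance 510.93 + brokerage 409.61 + delivery 1938.98 + duty 15689.30 = 30266.42
Landed cost = invoice 352541.81 + 30266.42 = 382808.23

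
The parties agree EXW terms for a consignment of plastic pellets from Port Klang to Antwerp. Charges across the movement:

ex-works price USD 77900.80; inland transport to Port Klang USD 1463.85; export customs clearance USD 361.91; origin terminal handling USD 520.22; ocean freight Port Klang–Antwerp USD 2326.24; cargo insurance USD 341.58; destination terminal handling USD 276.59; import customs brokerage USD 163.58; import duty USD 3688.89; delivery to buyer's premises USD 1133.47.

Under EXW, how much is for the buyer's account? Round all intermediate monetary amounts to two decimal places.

EXW: the seller makes goods available at their premises; the buyer bears all onward costs.
Seller's account: goods 77900.80 = 77900.80
Buyer's account: inland to port 1463.85 + export clearance 361.91 + origin terminal 520.22 + freight 2326.24 + insurance 341.58 + destination terminal 276.59 + brokerage 163.58 + duty 3688.89 + delivery 1133.47 = 10276.33

Buyer's account: USD 10276.33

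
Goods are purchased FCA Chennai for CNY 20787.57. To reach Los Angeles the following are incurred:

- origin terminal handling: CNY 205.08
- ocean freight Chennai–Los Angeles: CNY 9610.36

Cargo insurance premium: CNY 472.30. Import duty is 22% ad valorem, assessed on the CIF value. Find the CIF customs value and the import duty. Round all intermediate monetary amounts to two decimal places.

CIF = FCA price + pre-shipment costs + freight + insurance
CIF = 20787.57 + 205.08 + 9610.36 + 472.30 = 31075.31
Import duty = 31075.31 × 22% = 6836.57

CIF value: CNY 31075.31; import duty: CNY 6836.57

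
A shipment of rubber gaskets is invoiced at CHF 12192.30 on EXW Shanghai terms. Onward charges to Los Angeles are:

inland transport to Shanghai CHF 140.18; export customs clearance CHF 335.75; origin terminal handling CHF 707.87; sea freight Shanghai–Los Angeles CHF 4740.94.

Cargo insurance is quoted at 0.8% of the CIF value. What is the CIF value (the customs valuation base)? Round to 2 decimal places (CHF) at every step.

CIF value: CHF 18263.15

Let C be the CIF value. C = EXW price + pre-shipment costs + freight + 0.8% × C
C − 0.8% × C = 12192.30 + 140.18 + 335.75 + 707.87 + 4740.94
0.992 × C = 18117.04
C = 18117.04 / 0.992 = 18263.15
Insurance premium = 0.8% × 18263.15 = 146.11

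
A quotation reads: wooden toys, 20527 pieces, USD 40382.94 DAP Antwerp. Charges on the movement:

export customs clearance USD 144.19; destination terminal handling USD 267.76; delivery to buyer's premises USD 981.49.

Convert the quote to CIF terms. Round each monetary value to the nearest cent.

CIF price: USD 39133.69

Not relevant to the conversion: export clearance — on the seller under both DAP and CIF; already in the DAP price and stays in the CIF price.
From DAP to CIF, the seller no longer bears: destination terminal, delivery.
CIF price = 40382.94 − 267.76 − 981.49 = 39133.69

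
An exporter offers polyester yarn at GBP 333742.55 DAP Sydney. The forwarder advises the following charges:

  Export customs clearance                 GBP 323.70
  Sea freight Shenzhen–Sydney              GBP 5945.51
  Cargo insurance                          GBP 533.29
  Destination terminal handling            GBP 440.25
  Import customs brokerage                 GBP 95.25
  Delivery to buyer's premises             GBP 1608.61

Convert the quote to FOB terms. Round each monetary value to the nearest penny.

Not relevant to the conversion: export clearance — on the seller under both DAP and FOB; already in the DAP price and stays in the FOB price. brokerage — on the buyer under both terms; not part of either seller's price.
From DAP to FOB, the seller no longer bears: freight, insurance, destination terminal, delivery.
FOB price = 333742.55 − 5945.51 − 533.29 − 440.25 − 1608.61 = 325214.89

FOB price: GBP 325214.89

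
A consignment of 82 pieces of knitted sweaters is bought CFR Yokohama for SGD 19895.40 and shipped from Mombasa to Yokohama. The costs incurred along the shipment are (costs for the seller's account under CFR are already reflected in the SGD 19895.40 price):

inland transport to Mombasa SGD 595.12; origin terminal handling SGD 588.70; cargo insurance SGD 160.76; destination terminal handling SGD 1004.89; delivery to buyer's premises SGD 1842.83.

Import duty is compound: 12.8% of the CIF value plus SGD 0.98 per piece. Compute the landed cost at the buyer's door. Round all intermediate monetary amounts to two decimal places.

CFR: the seller pays costs through ocean freight to the destination port, but not insurance.
Already in the invoice (seller's account under CFR): inland to port, origin terminal — exclude.
CIF value = CFR price + insurance = 19895.40 + 160.76 = 20056.16
Ad valorem component: 20056.16 × 12.8% = 2567.19
Specific component: 82 × 0.98 = 80.36
Import duty = 2567.19 + 80.36 = 2647.55
Buyer bears: insurance 160.76 + destination terminal 1004.89 + delivery 1842.83 + duty 2647.55 = 5656.03
Landed cost = invoice 19895.40 + 5656.03 = 25551.43

Total landed cost: SGD 25551.43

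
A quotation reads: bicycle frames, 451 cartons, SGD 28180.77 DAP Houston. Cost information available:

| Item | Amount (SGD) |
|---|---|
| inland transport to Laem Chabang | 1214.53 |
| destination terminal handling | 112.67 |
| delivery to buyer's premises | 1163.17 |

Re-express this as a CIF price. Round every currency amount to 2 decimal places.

Not relevant to the conversion: inland to port — on the seller under both DAP and CIF; already in the DAP price and stays in the CIF price.
From DAP to CIF, the seller no longer bears: destination terminal, delivery.
CIF price = 28180.77 − 112.67 − 1163.17 = 26904.93

CIF price: SGD 26904.93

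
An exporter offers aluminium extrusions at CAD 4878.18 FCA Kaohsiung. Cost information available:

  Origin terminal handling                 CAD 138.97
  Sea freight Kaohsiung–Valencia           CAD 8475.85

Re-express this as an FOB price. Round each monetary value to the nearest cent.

FOB price: CAD 5017.15

Not relevant to the conversion: freight — on the buyer under both terms; not part of either seller's price.
From FCA to FOB, the seller additionally bears: origin terminal.
FOB price = 4878.18 + 138.97 = 5017.15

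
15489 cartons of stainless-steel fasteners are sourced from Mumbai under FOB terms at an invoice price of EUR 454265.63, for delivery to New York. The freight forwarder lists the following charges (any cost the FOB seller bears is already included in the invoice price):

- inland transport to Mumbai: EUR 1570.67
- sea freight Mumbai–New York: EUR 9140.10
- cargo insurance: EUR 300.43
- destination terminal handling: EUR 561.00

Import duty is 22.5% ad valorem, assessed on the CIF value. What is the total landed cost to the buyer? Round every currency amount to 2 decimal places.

Total landed cost: EUR 568601.05

FOB: the seller bears costs until goods are on board at the origin port; the buyer bears freight, insurance and all costs thereafter.
Already in the invoice (seller's account under FOB): inland to port — exclude.
CIF value = FOB price + freight + insurance = 454265.63 + 9140.10 + 300.43 = 463706.16
Import duty = 463706.16 × 22.5% = 104333.89
Buyer bears: freight 9140.10 + insurance 300.43 + destination terminal 561.00 + duty 104333.89 = 114335.42
Landed cost = invoice 454265.63 + 114335.42 = 568601.05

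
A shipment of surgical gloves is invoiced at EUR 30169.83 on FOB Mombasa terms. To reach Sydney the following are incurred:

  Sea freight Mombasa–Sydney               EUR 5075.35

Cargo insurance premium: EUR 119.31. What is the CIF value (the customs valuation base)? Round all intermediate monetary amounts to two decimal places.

CIF value: EUR 35364.49

CIF = FOB price + freight + insurance
CIF = 30169.83 + 5075.35 + 119.31 = 35364.49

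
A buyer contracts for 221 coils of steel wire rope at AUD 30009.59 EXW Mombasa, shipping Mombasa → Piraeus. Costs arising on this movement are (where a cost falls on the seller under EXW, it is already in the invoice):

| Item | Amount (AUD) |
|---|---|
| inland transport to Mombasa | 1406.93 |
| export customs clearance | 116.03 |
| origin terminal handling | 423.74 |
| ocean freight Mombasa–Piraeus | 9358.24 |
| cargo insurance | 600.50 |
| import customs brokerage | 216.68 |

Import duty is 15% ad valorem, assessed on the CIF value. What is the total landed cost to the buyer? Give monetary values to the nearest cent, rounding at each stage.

EXW: the seller makes goods available at their premises; the buyer bears all onward costs.
CIF value = EXW price + inland to port + export clearance + origin terminal + freight + insurance = 30009.59 + 1406.93 + 116.03 + 423.74 + 9358.24 + 600.50 = 41915.03
Import duty = 41915.03 × 15% = 6287.25
Buyer bears: inland to port 1406.93 + export clearance 116.03 + origin terminal 423.74 + freight 9358.24 + insurance 600.50 + brokerage 216.68 + duty 6287.25 = 18409.37
Landed cost = invoice 30009.59 + 18409.37 = 48418.96

Total landed cost: AUD 48418.96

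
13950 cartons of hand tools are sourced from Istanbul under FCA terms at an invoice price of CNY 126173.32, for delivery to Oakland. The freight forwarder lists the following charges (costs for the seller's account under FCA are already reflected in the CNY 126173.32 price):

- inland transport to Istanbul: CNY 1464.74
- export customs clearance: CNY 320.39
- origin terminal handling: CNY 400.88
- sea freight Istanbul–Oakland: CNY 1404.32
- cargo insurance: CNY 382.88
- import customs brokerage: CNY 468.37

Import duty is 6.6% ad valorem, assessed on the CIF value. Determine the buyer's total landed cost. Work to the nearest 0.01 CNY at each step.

FCA: the seller delivers export-cleared goods to the carrier; the buyer bears costs from that point.
Already in the invoice (seller's account under FCA): inland to port, export clearance — exclude.
CIF value = FCA price + origin terminal + freight + insurance = 126173.32 + 400.88 + 1404.32 + 382.88 = 128361.40
Import duty = 128361.40 × 6.6% = 8471.85
Buyer bears: origin terminal 400.88 + freight 1404.32 + insurance 382.88 + brokerage 468.37 + duty 8471.85 = 11128.30
Landed cost = invoice 126173.32 + 11128.30 = 137301.62

Total landed cost: CNY 137301.62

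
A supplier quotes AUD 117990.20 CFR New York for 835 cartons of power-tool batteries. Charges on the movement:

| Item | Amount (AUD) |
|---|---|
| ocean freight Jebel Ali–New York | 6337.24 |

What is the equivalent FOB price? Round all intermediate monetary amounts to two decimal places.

FOB price: AUD 111652.96

From CFR to FOB, the seller no longer bears: freight.
FOB price = 117990.20 − 6337.24 = 111652.96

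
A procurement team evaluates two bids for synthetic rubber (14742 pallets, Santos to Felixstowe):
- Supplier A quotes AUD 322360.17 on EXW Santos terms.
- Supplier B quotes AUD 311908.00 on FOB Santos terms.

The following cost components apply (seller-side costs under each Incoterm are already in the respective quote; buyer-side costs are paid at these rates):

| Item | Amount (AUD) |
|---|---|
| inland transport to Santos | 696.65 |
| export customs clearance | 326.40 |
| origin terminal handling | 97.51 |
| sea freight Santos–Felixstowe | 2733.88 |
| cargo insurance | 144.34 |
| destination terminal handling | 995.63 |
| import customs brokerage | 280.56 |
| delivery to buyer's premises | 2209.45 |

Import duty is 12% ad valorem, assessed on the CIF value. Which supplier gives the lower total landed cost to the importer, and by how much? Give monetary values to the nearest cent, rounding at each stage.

Supplier A (EXW):
CIF value = EXW price + inland to port + export clearance + origin terminal + freight + insurance = 322360.17 + 696.65 + 326.40 + 97.51 + 2733.88 + 144.34 = 326358.95
Import duty = 326358.95 × 12% = 39163.07
Buyer bears (A): 696.65 + 326.40 + 97.51 + 2733.88 + 144.34 + 995.63 + 280.56 + 2209.45 = 7484.42
Landed cost (A) = invoice 322360.17 + 7484.42 + duty 39163.07 = 369007.66
Supplier B (FOB):
CIF value = FOB price + freight + insurance = 311908.00 + 2733.88 + 144.34 = 314786.22
Import duty = 314786.22 × 12% = 37774.35
Buyer bears (B): 2733.88 + 144.34 + 995.63 + 280.56 + 2209.45 = 6363.86
Landed cost (B) = invoice 311908.00 + 6363.86 + duty 37774.35 = 356046.21
Difference = |369007.66 − 356046.21| = 12961.45

Supplier B is cheaper by AUD 12961.45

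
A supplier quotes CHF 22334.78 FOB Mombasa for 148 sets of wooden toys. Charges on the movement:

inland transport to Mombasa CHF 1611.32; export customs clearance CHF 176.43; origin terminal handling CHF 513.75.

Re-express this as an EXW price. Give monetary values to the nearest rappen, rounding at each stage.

From FOB to EXW, the seller no longer bears: inland to port, export clearance, origin terminal.
EXW price = 22334.78 − 1611.32 − 176.43 − 513.75 = 20033.28

EXW price: CHF 20033.28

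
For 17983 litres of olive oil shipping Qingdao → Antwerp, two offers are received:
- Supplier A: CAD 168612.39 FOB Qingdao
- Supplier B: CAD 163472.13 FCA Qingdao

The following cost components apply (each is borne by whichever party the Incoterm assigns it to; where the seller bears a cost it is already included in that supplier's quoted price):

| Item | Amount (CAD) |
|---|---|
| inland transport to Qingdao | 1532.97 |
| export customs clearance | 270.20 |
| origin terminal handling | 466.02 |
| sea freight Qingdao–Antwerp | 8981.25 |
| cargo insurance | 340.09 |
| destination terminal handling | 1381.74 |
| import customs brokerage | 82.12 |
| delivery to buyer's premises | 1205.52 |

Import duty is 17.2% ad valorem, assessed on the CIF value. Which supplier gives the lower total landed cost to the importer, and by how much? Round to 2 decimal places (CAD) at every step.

Supplier A (FOB):
CIF value = FOB price + freight + insurance = 168612.39 + 8981.25 + 340.09 = 177933.73
Import duty = 177933.73 × 17.2% = 30604.60
Buyer bears (A): 8981.25 + 340.09 + 1381.74 + 82.12 + 1205.52 = 11990.72
Landed cost (A) = invoice 168612.39 + 11990.72 + duty 30604.60 = 211207.71
Supplier B (FCA):
CIF value = FCA price + origin terminal + freight + insurance = 163472.13 + 466.02 + 8981.25 + 340.09 = 173259.49
Import duty = 173259.49 × 17.2% = 29800.63
Buyer bears (B): 466.02 + 8981.25 + 340.09 + 1381.74 + 82.12 + 1205.52 = 12456.74
Landed cost (B) = invoice 163472.13 + 12456.74 + duty 29800.63 = 205729.50
Difference = |211207.71 − 205729.50| = 5478.21

Supplier B is cheaper by CAD 5478.21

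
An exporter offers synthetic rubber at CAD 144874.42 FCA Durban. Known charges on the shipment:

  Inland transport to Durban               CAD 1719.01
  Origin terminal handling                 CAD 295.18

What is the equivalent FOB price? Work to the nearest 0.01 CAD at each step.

Not relevant to the conversion: inland to port — on the seller under both FCA and FOB; already in the FCA price and stays in the FOB price.
From FCA to FOB, the seller additionally bears: origin terminal.
FOB price = 144874.42 + 295.18 = 145169.60

FOB price: CAD 145169.60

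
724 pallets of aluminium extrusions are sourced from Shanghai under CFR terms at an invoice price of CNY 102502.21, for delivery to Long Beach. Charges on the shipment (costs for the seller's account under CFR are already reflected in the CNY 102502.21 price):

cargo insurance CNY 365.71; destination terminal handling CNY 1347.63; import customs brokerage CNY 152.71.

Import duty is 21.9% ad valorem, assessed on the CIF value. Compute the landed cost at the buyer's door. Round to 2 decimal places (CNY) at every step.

Total landed cost: CNY 126896.33

CFR: the seller pays costs through ocean freight to the destination port, but not insurance.
CIF value = CFR price + insurance = 102502.21 + 365.71 = 102867.92
Import duty = 102867.92 × 21.9% = 22528.07
Buyer bears: insurance 365.71 + destination terminal 1347.63 + brokerage 152.71 + duty 22528.07 = 24394.12
Landed cost = invoice 102502.21 + 24394.12 = 126896.33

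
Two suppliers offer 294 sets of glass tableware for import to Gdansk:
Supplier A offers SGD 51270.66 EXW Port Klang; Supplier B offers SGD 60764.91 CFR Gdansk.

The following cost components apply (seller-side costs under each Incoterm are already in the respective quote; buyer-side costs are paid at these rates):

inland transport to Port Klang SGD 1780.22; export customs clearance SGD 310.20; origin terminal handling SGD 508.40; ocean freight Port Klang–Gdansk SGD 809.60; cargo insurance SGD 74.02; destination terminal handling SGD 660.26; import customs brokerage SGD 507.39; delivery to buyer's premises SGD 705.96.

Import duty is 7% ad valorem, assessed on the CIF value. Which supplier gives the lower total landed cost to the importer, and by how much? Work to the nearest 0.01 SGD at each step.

Supplier A (EXW):
CIF value = EXW price + inland to port + export clearance + origin terminal + freight + insurance = 51270.66 + 1780.22 + 310.20 + 508.40 + 809.60 + 74.02 = 54753.10
Import duty = 54753.10 × 7% = 3832.72
Buyer bears (A): 1780.22 + 310.20 + 508.40 + 809.60 + 74.02 + 660.26 + 507.39 + 705.96 = 5356.05
Landed cost (A) = invoice 51270.66 + 5356.05 + duty 3832.72 = 60459.43
Supplier B (CFR):
CIF value = CFR price + insurance = 60764.91 + 74.02 = 60838.93
Import duty = 60838.93 × 7% = 4258.73
Buyer bears (B): 74.02 + 660.26 + 507.39 + 705.96 = 1947.63
Landed cost (B) = invoice 60764.91 + 1947.63 + duty 4258.73 = 66971.27
Difference = |60459.43 − 66971.27| = 6511.84

Supplier A is cheaper by SGD 6511.84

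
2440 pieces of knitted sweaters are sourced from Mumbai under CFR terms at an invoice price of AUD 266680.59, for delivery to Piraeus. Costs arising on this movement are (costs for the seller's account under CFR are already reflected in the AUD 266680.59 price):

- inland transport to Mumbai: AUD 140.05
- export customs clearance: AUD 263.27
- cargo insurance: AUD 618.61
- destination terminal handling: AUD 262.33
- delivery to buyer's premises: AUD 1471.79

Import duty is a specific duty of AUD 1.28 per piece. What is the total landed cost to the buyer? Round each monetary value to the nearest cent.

Total landed cost: AUD 272156.52

CFR: the seller pays costs through ocean freight to the destination port, but not insurance.
Already in the invoice (seller's account under CFR): inland to port, export clearance — exclude.
CIF value = CFR price + insurance = 266680.59 + 618.61 = 267299.20
Import duty = 2440 × 1.28 = 3123.20
Buyer bears: insurance 618.61 + destination terminal 262.33 + delivery 1471.79 + duty 3123.20 = 5475.93
Landed cost = invoice 266680.59 + 5475.93 = 272156.52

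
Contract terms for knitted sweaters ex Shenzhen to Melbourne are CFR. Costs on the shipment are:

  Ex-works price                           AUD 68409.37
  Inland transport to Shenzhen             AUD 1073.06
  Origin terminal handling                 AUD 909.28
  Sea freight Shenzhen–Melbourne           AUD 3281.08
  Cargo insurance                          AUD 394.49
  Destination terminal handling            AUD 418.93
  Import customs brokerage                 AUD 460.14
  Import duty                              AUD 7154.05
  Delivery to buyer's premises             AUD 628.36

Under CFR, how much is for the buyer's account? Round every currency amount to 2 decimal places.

CFR: the seller pays costs through ocean freight to the destination port, but not insurance.
Seller's account: goods 68409.37 + inland to port 1073.06 + origin terminal 909.28 + freight 3281.08 = 73672.79
Buyer's account: insurance 394.49 + destination terminal 418.93 + brokerage 460.14 + duty 7154.05 + delivery 628.36 = 9055.97

Buyer's account: AUD 9055.97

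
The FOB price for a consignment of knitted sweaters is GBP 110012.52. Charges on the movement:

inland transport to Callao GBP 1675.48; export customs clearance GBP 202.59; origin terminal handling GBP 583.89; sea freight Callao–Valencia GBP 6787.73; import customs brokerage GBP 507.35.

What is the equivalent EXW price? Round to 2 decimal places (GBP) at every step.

EXW price: GBP 107550.56

Not relevant to the conversion: freight, brokerage — on the buyer under both terms; not part of either seller's price.
From FOB to EXW, the seller no longer bears: inland to port, export clearance, origin terminal.
EXW price = 110012.52 − 1675.48 − 202.59 − 583.89 = 107550.56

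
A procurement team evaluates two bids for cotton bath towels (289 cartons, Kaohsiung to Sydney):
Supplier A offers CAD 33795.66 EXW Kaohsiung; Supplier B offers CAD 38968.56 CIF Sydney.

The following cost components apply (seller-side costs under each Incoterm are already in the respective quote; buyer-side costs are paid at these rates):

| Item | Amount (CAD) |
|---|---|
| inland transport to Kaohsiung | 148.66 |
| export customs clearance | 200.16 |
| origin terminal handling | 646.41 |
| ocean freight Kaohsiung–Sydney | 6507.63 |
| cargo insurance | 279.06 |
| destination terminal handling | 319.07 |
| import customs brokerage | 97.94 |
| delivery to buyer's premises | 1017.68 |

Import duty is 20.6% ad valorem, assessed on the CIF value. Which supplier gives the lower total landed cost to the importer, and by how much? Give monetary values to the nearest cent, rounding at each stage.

Supplier A (EXW):
CIF value = EXW price + inland to port + export clearance + origin terminal + freight + insurance = 33795.66 + 148.66 + 200.16 + 646.41 + 6507.63 + 279.06 = 41577.58
Import duty = 41577.58 × 20.6% = 8564.98
Buyer bears (A): 148.66 + 200.16 + 646.41 + 6507.63 + 279.06 + 319.07 + 97.94 + 1017.68 = 9216.61
Landed cost (A) = invoice 33795.66 + 9216.61 + duty 8564.98 = 51577.25
Supplier B (CIF):
The CIF price already equals the CIF value: 38968.56
Import duty = 38968.56 × 20.6% = 8027.52
Buyer bears (B): 319.07 + 97.94 + 1017.68 = 1434.69
Landed cost (B) = invoice 38968.56 + 1434.69 + duty 8027.52 = 48430.77
Difference = |51577.25 − 48430.77| = 3146.48

Supplier B is cheaper by CAD 3146.48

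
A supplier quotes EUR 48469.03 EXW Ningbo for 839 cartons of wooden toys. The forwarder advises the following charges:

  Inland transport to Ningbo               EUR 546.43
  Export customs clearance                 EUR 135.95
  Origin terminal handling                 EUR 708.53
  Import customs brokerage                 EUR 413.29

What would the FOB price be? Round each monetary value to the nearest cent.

Not relevant to the conversion: brokerage — on the buyer under both terms; not part of either seller's price.
From EXW to FOB, the seller additionally bears: inland to port, export clearance, origin terminal.
FOB price = 48469.03 + 546.43 + 135.95 + 708.53 = 49859.94

FOB price: EUR 49859.94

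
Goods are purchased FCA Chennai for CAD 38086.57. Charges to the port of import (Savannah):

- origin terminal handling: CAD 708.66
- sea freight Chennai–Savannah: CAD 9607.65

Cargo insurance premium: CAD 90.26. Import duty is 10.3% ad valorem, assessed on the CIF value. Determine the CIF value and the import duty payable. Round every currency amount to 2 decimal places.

CIF value: CAD 48493.14; import duty: CAD 4994.79

CIF = FCA price + pre-shipment costs + freight + insurance
CIF = 38086.57 + 708.66 + 9607.65 + 90.26 = 48493.14
Import duty = 48493.14 × 10.3% = 4994.79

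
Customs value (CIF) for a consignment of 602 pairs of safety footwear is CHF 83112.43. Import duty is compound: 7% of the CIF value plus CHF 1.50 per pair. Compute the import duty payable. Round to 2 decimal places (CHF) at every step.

Import duty: CHF 6720.87

Ad valorem component: 83112.43 × 7% = 5817.87
Specific component: 602 × 1.50 = 903.00
Import duty = 5817.87 + 903.00 = 6720.87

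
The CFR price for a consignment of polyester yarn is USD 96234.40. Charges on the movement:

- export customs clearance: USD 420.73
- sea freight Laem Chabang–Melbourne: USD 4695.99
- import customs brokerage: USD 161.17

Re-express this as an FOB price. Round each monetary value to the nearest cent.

FOB price: USD 91538.41

Not relevant to the conversion: export clearance — on the seller under both CFR and FOB; already in the CFR price and stays in the FOB price. brokerage — on the buyer under both terms; not part of either seller's price.
From CFR to FOB, the seller no longer bears: freight.
FOB price = 96234.40 − 4695.99 = 91538.41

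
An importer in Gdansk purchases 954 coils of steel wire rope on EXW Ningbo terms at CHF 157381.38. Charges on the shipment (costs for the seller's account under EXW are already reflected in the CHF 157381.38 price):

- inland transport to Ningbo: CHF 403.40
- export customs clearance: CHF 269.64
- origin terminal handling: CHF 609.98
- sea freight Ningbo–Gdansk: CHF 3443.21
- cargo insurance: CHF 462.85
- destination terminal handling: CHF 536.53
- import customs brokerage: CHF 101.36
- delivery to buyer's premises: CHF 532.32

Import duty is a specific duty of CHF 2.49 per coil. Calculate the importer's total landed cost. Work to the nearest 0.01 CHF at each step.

EXW: the seller makes goods available at their premises; the buyer bears all onward costs.
CIF value = EXW price + inland to port + export clearance + origin terminal + freight + insurance = 157381.38 + 403.40 + 269.64 + 609.98 + 3443.21 + 462.85 = 162570.46
Import duty = 954 × 2.49 = 2375.46
Buyer bears: inland to port 403.40 + export clearance 269.64 + origin terminal 609.98 + freight 3443.21 + insurance 462.85 + destination terminal 536.53 + brokerage 101.36 + delivery 532.32 + duty 2375.46 = 8734.75
Landed cost = invoice 157381.38 + 8734.75 = 166116.13

Total landed cost: CHF 166116.13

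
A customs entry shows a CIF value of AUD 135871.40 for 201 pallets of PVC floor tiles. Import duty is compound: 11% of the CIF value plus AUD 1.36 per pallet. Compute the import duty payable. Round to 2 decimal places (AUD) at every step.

Ad valorem component: 135871.40 × 11% = 14945.85
Specific component: 201 × 1.36 = 273.36
Import duty = 14945.85 + 273.36 = 15219.21

Import duty: AUD 15219.21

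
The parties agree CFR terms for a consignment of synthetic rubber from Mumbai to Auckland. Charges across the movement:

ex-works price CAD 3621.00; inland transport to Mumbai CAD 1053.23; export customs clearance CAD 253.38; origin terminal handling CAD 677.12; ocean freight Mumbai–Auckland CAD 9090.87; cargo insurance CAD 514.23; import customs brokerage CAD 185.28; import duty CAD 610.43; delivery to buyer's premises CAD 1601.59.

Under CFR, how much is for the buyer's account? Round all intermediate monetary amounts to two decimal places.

CFR: the seller pays costs through ocean freight to the destination port, but not insurance.
Seller's account: goods 3621.00 + inland to port 1053.23 + export clearance 253.38 + origin terminal 677.12 + freight 9090.87 = 14695.60
Buyer's account: insurance 514.23 + brokerage 185.28 + duty 610.43 + delivery 1601.59 = 2911.53

Buyer's account: CAD 2911.53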